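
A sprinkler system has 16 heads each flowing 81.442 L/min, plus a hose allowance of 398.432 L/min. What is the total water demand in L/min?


Sprinkler demand = 16 * 81.442 = 1303.072 L/min
Total = 1303.072 + 398.432 = 1701.504 L/min

1701.504 L/min


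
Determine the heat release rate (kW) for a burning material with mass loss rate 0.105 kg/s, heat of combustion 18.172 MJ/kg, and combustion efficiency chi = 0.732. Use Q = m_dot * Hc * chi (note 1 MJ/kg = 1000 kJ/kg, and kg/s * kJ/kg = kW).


Hc = 18.172 MJ/kg = 18.172 * 1000 kJ/kg = 18172 kJ/kg
Q = 0.105 kg/s * 18172 kJ/kg * 0.732 = 1396.7 kW

1396.7 kW


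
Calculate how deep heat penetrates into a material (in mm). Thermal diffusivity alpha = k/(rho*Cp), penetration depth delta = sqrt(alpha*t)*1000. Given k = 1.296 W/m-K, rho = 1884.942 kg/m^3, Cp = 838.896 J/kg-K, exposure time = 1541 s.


alpha = 1.296 / (1884.942 * 838.896) = 8.1959e-07 m^2/s
alpha * t = 0.0012630
delta = sqrt(0.0012630) * 1000 = 35.539 mm

35.539 mm


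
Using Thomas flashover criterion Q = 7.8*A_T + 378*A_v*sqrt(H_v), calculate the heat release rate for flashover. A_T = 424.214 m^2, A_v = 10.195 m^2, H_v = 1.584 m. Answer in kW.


7.8*A_T = 3308.9
sqrt(H_v) = 1.2586
378*A_v*sqrt(H_v) = 4850.2
Q = 3308.9 + 4850.2 = 8159.0 kW

8159.0 kW


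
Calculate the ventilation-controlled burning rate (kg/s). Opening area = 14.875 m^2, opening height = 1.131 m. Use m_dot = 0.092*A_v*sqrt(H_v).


sqrt(H_v) = 1.0635
m_dot = 0.092 * 14.875 * 1.0635 = 1.4554 kg/s

1.4554 kg/s


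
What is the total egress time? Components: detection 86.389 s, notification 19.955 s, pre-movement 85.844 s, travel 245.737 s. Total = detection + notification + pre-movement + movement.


Total = 86.389 + 19.955 + 85.844 + 245.737 = 437.925 s

437.925 s


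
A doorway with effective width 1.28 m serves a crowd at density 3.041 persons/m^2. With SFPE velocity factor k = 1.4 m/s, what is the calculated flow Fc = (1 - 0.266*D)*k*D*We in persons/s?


1 - 0.266*D = 1 - 0.266*3.041 = 0.19109
Fs = 0.19109 * 1.4 * 3.041 = 0.81356 persons/(s*m)
Fc = 0.81356 * 1.28 = 1.0414 persons/s

1.0414 persons/s


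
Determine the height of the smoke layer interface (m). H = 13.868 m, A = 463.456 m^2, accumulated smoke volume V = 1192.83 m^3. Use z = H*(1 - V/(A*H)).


V/(A*H) = 0.18559
1 - 0.18559 = 0.81441
z = 13.868 * 0.81441 = 11.294 m

11.294 m


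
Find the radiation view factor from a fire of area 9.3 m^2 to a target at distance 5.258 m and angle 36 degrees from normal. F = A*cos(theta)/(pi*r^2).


cos(36 deg) = 0.80902
pi*r^2 = 86.854
F = 9.3 * 0.80902 / 86.854 = 0.086626

0.086626


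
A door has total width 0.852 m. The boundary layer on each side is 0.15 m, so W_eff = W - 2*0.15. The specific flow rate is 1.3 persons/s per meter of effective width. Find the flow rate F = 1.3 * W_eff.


W_eff = 0.852 - 0.30 = 0.552 m
F = 1.3 * 0.552 = 0.71760 persons/s

0.71760 persons/s


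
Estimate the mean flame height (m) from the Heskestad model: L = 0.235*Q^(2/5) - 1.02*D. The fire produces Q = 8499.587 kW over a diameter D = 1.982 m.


Q^(2/5) = 37.304
0.235 * Q^(2/5) = 8.7665
1.02 * D = 2.0216
L = 6.7449 m

6.7449 m


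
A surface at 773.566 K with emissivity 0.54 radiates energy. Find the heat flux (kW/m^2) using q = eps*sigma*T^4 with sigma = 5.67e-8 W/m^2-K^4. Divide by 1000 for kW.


T^4 = 3.5809e+11
q = 0.54 * 5.67e-8 * 3.5809e+11 / 1000 = 10.964 kW/m^2

10.964 kW/m^2


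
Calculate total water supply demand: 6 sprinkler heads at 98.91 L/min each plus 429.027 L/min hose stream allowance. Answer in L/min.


Sprinkler demand = 6 * 98.91 = 593.46 L/min
Total = 593.46 + 429.027 = 1022.487 L/min

1022.487 L/min


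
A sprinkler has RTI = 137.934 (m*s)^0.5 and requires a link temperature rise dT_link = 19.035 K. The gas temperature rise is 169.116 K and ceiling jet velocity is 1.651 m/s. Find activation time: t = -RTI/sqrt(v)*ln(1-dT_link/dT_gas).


dT_link/dT_gas = 0.11256
ln(1 - 0.11256) = -0.11941
t = -137.934 / sqrt(1.651) * -0.11941 = 12.819 s

12.819 s


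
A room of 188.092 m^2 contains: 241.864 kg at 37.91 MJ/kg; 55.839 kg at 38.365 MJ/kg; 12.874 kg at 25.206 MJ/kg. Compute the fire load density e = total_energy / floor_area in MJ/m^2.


Total energy = 241.864*37.91 + 55.839*38.365 + 12.874*25.206
= 9169.064 + 2142.263 + 324.5020
= 11635.83 MJ
e = 11635.83 / 188.092 = 61.862 MJ/m^2

61.862 MJ/m^2


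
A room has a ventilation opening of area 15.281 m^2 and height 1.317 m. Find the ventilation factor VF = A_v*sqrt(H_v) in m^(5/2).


sqrt(H_v) = 1.1476
VF = 15.281 * 1.1476 = 17.537 m^(5/2)

17.537 m^(5/2)


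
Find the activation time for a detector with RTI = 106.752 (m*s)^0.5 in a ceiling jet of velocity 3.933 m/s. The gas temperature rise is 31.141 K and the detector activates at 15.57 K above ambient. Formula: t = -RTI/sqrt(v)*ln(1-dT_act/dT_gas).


dT_act/dT_gas = 0.49998
ln(1 - 0.49998) = -0.69312
t = -106.752 / sqrt(3.933) * -0.69312 = 37.309 s

37.309 s


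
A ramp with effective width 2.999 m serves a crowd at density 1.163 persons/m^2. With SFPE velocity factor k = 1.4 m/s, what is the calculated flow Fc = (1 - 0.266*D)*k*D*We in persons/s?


1 - 0.266*D = 1 - 0.266*1.163 = 0.69064
Fs = 0.69064 * 1.4 * 1.163 = 1.1245 persons/(s*m)
Fc = 1.1245 * 2.999 = 3.3724 persons/s

3.3724 persons/s


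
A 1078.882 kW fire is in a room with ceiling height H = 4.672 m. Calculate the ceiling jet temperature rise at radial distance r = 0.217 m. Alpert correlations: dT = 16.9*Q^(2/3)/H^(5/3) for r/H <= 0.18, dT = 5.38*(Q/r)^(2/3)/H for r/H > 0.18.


r/H = 0.217 / 4.672 = 0.046447
r/H <= 0.18, so dT = 16.9*Q^(2/3)/H^(5/3)
Q^(2/3) = 105.19
H^(5/3) = 13.057
dT = 16.9 * 105.19 / 13.057 = 136.15 K

136.15 K


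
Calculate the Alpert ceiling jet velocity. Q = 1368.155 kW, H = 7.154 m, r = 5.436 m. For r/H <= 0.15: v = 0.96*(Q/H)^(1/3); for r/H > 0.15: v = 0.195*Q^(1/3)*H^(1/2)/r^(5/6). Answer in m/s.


r/H = 5.436 / 7.154 = 0.75985
r/H > 0.15, so v = 0.195*Q^(1/3)*H^(1/2)/r^(5/6)
Q^(1/3) = 11.101
H^(1/2) = 2.6747
r^(5/6) = 4.0995
v = 0.195 * 11.101 * 2.6747 / 4.0995 = 1.4124 m/s

1.4124 m/s


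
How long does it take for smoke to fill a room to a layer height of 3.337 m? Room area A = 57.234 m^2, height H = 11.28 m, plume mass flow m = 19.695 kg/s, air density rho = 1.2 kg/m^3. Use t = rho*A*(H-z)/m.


H - z = 7.943 m
t = 1.2 * 57.234 * 7.943 / 19.695 = 27.699 s

27.699 s


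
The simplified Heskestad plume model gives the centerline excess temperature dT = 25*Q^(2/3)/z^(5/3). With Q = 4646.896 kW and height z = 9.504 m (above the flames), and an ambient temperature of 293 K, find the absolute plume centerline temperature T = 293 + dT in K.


Q^(2/3) = 278.47
z^(5/3) = 42.643
dT = 25 * 278.47 / 42.643 = 163.26 K
T = 293 + 163.26 = 456.26 K

456.26 K


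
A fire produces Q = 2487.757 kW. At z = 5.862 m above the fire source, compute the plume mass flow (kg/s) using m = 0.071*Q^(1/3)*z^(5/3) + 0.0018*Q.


Q^(1/3) = 13.550
z^(5/3) = 19.058
First term = 0.071 * 13.550 * 19.058 = 18.335
Second term = 0.0018 * 2487.757 = 4.4780
m = 22.813 kg/s

22.813 kg/s


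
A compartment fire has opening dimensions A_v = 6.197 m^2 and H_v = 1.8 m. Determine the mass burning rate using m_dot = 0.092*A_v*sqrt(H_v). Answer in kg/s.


sqrt(H_v) = 1.3416
m_dot = 0.092 * 6.197 * 1.3416 = 0.76490 kg/s

0.76490 kg/s


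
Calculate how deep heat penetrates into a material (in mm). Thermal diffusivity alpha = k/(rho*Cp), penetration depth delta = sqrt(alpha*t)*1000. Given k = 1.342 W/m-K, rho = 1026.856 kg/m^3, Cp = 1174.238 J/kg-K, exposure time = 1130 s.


alpha = 1.342 / (1026.856 * 1174.238) = 1.1130e-06 m^2/s
alpha * t = 0.0012577
delta = sqrt(0.0012577) * 1000 = 35.464 mm

35.464 mm


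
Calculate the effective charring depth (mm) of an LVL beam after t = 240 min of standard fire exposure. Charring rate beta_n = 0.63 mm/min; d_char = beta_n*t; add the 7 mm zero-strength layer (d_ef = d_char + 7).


d_char = 0.63 * 240 = 151.2 mm
d_ef = 151.2 + 1.0*7 = 158.2 mm

158.2 mm


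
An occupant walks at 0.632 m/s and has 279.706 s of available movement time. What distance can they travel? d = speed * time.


d = 0.632 * 279.706 = 176.77 m

176.77 m


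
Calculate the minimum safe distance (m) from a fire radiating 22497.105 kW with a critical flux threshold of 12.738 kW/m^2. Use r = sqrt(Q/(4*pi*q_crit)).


4*pi*q_crit = 160.07
Q/(4*pi*q_crit) = 140.55
r = sqrt(140.55) = 11.855 m

11.855 m


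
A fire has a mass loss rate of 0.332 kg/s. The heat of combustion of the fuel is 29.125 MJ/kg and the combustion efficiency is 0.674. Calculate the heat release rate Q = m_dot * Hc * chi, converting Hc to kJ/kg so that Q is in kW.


Hc = 29.125 MJ/kg = 29.125 * 1000 kJ/kg = 29125 kJ/kg
Q = 0.332 kg/s * 29125 kJ/kg * 0.674 = 6517.243 kW

6517.243 kW


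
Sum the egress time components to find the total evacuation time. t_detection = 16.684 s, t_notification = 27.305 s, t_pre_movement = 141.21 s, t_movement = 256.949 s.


Total = 16.684 + 27.305 + 141.21 + 256.949 = 442.148 s

442.148 s


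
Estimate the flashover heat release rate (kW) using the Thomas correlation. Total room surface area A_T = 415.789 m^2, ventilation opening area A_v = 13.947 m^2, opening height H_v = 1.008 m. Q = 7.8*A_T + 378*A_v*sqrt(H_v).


7.8*A_T = 3243.2
sqrt(H_v) = 1.0040
378*A_v*sqrt(H_v) = 5293.0
Q = 3243.2 + 5293.0 = 8536.2 kW

8536.2 kW


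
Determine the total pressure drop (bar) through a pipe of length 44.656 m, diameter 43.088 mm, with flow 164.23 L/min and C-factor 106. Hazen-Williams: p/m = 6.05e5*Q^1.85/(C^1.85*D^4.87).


Q^1.85 = 12548
C^1.85 = 5582.3
D^4.87 = 9.1057e+07
p/m = 0.014935 bar/m
p_total = 0.014935 * 44.656 = 0.66695 bar

0.66695 bar


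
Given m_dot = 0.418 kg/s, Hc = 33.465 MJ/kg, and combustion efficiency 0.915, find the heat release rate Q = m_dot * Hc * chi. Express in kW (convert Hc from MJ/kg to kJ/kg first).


Hc = 33.465 MJ/kg = 33.465 * 1000 kJ/kg = 33465 kJ/kg
Q = 0.418 kg/s * 33465 kJ/kg * 0.915 = 12799 kW

12799 kW


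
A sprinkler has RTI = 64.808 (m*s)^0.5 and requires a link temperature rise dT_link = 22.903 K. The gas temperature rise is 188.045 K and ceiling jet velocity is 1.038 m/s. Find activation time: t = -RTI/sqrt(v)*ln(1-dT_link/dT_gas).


dT_link/dT_gas = 0.12180
ln(1 - 0.12180) = -0.12988
t = -64.808 / sqrt(1.038) * -0.12988 = 8.2615 s

8.2615 s


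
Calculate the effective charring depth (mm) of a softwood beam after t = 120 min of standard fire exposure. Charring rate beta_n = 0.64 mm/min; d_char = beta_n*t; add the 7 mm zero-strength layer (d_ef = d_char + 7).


d_char = 0.64 * 120 = 76.8 mm
d_ef = 76.8 + 1.0*7 = 83.8 mm

83.8 mm


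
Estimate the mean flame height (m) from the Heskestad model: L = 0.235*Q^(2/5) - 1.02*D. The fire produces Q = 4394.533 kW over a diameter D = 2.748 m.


Q^(2/5) = 28.653
0.235 * Q^(2/5) = 6.7334
1.02 * D = 2.8030
L = 3.9304 m

3.9304 m


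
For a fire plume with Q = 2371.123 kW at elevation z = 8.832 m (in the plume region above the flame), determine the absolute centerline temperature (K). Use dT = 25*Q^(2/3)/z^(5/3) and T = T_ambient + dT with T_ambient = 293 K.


Q^(2/3) = 177.82
z^(5/3) = 37.737
dT = 25 * 177.82 / 37.737 = 117.80 K
T = 293 + 117.80 = 410.80 K

410.80 K


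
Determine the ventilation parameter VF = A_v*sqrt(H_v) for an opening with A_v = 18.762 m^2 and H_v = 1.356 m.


sqrt(H_v) = 1.1645
VF = 18.762 * 1.1645 = 21.848 m^(5/2)

21.848 m^(5/2)


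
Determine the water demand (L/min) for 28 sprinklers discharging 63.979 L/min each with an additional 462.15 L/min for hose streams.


Sprinkler demand = 28 * 63.979 = 1791.412 L/min
Total = 1791.412 + 462.15 = 2253.562 L/min

2253.562 L/min


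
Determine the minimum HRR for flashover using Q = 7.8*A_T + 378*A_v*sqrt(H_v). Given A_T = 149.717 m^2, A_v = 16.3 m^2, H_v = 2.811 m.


7.8*A_T = 1167.8
sqrt(H_v) = 1.6766
378*A_v*sqrt(H_v) = 10330
Q = 1167.8 + 10330 = 11498 kW

11498 kW


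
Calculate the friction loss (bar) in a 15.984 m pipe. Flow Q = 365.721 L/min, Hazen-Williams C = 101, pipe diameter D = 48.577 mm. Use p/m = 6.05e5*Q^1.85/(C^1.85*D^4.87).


Q^1.85 = 55186
C^1.85 = 5105.0
D^4.87 = 1.6327e+08
p/m = 0.040056 bar/m
p_total = 0.040056 * 15.984 = 0.64026 bar

0.64026 bar


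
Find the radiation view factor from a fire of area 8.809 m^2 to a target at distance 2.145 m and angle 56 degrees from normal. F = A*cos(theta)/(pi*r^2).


cos(56 deg) = 0.55919
pi*r^2 = 14.455
F = 8.809 * 0.55919 / 14.455 = 0.34079

0.34079


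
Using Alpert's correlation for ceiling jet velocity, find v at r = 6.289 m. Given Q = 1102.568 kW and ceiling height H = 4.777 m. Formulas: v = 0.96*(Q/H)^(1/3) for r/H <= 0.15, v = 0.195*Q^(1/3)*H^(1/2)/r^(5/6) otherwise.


r/H = 6.289 / 4.777 = 1.3165
r/H > 0.15, so v = 0.195*Q^(1/3)*H^(1/2)/r^(5/6)
Q^(1/3) = 10.331
H^(1/2) = 2.1856
r^(5/6) = 4.6290
v = 0.195 * 10.331 * 2.1856 / 4.6290 = 0.95118 m/s

0.95118 m/s


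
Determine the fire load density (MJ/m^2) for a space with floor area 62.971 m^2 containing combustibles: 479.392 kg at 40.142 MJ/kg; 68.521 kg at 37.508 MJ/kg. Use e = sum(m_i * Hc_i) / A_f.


Total energy = 479.392*40.142 + 68.521*37.508
= 19243.75 + 2570.086
= 21813.84 MJ
e = 21813.84 / 62.971 = 346.41 MJ/m^2

346.41 MJ/m^2


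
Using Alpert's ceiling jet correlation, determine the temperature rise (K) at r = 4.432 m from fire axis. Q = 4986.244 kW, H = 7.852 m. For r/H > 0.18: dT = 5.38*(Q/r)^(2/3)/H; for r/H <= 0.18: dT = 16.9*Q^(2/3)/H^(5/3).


r/H = 4.432 / 7.852 = 0.56444
r/H > 0.18, so dT = 5.38*(Q/r)^(2/3)/H
Q/r = 1125.1
(Q/r)^(2/3) = 108.17
dT = 5.38 * 108.17 / 7.852 = 74.117 K

74.117 K


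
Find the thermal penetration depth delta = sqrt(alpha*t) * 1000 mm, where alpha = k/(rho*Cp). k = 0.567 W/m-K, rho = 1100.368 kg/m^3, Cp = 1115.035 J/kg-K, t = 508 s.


alpha = 0.567 / (1100.368 * 1115.035) = 4.6212e-07 m^2/s
alpha * t = 0.00023476
delta = sqrt(0.00023476) * 1000 = 15.322 mm

15.322 mm


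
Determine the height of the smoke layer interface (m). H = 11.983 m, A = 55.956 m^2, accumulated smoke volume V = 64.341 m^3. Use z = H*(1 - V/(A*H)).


V/(A*H) = 0.095957
1 - 0.095957 = 0.90404
z = 11.983 * 0.90404 = 10.833 m

10.833 m


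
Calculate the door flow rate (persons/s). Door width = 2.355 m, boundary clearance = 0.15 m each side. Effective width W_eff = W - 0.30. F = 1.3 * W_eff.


W_eff = 2.355 - 0.30 = 2.055 m
F = 1.3 * 2.055 = 2.6715 persons/s

2.6715 persons/s


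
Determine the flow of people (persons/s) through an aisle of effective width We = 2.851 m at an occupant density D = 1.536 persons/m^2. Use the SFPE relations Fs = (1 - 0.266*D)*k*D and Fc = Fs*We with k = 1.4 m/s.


1 - 0.266*D = 1 - 0.266*1.536 = 0.59142
Fs = 0.59142 * 1.4 * 1.536 = 1.2718 persons/(s*m)
Fc = 1.2718 * 2.851 = 3.6259 persons/s

3.6259 persons/s


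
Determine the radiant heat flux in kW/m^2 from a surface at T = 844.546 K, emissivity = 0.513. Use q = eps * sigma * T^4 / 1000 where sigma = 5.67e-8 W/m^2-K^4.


T^4 = 5.0874e+11
q = 0.513 * 5.67e-8 * 5.0874e+11 / 1000 = 14.798 kW/m^2

14.798 kW/m^2


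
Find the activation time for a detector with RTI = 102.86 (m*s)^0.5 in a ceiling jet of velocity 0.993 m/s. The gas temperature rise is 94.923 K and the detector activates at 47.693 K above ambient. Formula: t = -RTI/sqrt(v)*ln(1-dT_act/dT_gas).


dT_act/dT_gas = 0.50244
ln(1 - 0.50244) = -0.69804
t = -102.86 / sqrt(0.993) * -0.69804 = 72.053 s

72.053 s


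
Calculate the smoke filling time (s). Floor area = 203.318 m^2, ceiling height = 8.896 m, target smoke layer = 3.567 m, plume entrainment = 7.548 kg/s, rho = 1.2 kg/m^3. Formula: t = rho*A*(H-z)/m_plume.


H - z = 5.329 m
t = 1.2 * 203.318 * 5.329 / 7.548 = 172.25 s

172.25 s


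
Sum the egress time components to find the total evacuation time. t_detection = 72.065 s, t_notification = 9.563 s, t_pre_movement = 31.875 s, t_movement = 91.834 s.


Total = 72.065 + 9.563 + 31.875 + 91.834 = 205.337 s

205.337 s


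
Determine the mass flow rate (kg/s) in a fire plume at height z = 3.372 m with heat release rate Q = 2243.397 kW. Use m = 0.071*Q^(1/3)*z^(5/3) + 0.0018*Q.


Q^(1/3) = 13.091
z^(5/3) = 7.5825
First term = 0.071 * 13.091 * 7.5825 = 7.0476
Second term = 0.0018 * 2243.397 = 4.0381
m = 11.086 kg/s

11.086 kg/s


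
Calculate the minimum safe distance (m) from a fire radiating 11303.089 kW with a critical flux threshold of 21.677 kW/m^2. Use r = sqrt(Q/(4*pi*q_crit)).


4*pi*q_crit = 272.40
Q/(4*pi*q_crit) = 41.494
r = sqrt(41.494) = 6.4416 m

6.4416 m


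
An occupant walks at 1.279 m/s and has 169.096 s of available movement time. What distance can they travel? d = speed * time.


d = 1.279 * 169.096 = 216.27 m

216.27 m


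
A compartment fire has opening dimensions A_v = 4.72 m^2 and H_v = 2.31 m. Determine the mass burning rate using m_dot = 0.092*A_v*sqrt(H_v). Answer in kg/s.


sqrt(H_v) = 1.5199
m_dot = 0.092 * 4.72 * 1.5199 = 0.65999 kg/s

0.65999 kg/s


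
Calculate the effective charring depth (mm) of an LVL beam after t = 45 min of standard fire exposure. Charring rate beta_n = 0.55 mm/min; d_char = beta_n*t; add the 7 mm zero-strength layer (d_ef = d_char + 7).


d_char = 0.55 * 45 = 24.75 mm
d_ef = 24.75 + 1.0*7 = 31.75 mm

31.75 mm


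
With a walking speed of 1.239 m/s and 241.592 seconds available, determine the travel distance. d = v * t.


d = 1.239 * 241.592 = 299.33 m

299.33 m


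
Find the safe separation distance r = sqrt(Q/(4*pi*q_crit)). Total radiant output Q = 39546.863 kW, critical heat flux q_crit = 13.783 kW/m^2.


4*pi*q_crit = 173.20
Q/(4*pi*q_crit) = 228.33
r = sqrt(228.33) = 15.111 m

15.111 m


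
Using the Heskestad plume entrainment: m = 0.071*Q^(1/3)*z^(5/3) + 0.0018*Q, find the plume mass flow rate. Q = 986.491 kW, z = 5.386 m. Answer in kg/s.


Q^(1/3) = 9.9548
z^(5/3) = 16.549
First term = 0.071 * 9.9548 * 16.549 = 11.697
Second term = 0.0018 * 986.491 = 1.7757
m = 13.472 kg/s

13.472 kg/s


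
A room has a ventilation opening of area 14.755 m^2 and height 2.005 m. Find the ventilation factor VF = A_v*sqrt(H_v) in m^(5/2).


sqrt(H_v) = 1.4160
VF = 14.755 * 1.4160 = 20.893 m^(5/2)

20.893 m^(5/2)


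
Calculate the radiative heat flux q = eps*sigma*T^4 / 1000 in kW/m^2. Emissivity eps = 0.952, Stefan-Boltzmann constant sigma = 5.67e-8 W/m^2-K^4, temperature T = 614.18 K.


T^4 = 1.4229e+11
q = 0.952 * 5.67e-8 * 1.4229e+11 / 1000 = 7.6807 kW/m^2

7.6807 kW/m^2


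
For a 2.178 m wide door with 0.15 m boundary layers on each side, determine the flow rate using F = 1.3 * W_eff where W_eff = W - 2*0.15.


W_eff = 2.178 - 0.30 = 1.878 m
F = 1.3 * 1.878 = 2.4414 persons/s

2.4414 persons/s


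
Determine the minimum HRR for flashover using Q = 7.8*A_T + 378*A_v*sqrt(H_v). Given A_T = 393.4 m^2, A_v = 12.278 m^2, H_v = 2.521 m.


7.8*A_T = 3068.52
sqrt(H_v) = 1.5878
378*A_v*sqrt(H_v) = 7369.0
Q = 3068.52 + 7369.0 = 10437 kW

10437 kW


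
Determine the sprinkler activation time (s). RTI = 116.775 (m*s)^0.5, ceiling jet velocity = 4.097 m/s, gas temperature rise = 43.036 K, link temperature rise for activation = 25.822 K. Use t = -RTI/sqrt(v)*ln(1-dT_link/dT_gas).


dT_link/dT_gas = 0.60001
ln(1 - 0.60001) = -0.91631
t = -116.775 / sqrt(4.097) * -0.91631 = 52.864 s

52.864 s


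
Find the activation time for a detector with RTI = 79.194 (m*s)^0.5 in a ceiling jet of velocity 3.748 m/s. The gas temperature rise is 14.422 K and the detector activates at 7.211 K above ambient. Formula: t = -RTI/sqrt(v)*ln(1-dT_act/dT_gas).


dT_act/dT_gas = 0.5
ln(1 - 0.5) = -0.69315
t = -79.194 / sqrt(3.748) * -0.69315 = 28.354 s

28.354 s


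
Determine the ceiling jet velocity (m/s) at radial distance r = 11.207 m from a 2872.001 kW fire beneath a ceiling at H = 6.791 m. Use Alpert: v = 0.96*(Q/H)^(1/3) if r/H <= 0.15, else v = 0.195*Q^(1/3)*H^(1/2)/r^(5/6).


r/H = 11.207 / 6.791 = 1.6503
r/H > 0.15, so v = 0.195*Q^(1/3)*H^(1/2)/r^(5/6)
Q^(1/3) = 14.214
H^(1/2) = 2.6060
r^(5/6) = 7.4916
v = 0.195 * 14.214 * 2.6060 / 7.4916 = 0.96417 m/s

0.96417 m/s


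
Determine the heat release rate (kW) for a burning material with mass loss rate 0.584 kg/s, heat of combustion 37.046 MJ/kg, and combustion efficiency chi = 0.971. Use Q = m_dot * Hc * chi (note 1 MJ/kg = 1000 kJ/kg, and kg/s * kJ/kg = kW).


Hc = 37.046 MJ/kg = 37.046 * 1000 kJ/kg = 37046 kJ/kg
Q = 0.584 kg/s * 37046 kJ/kg * 0.971 = 21007 kW

21007 kW


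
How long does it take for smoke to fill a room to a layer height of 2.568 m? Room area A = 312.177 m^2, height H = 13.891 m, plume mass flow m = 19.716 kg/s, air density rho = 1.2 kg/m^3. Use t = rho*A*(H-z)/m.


H - z = 11.323 m
t = 1.2 * 312.177 * 11.323 / 19.716 = 215.14 s

215.14 s


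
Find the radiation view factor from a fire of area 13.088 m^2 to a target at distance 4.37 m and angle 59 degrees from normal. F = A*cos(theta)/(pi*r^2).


cos(59 deg) = 0.51504
pi*r^2 = 59.995
F = 13.088 * 0.51504 / 59.995 = 0.11236

0.11236


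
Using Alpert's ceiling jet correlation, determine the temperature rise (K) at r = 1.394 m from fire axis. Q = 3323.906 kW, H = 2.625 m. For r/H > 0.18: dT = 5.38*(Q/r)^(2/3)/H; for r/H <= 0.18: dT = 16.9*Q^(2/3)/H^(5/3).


r/H = 1.394 / 2.625 = 0.53105
r/H > 0.18, so dT = 5.38*(Q/r)^(2/3)/H
Q/r = 2384.4
(Q/r)^(2/3) = 178.48
dT = 5.38 * 178.48 / 2.625 = 365.80 K

365.80 K


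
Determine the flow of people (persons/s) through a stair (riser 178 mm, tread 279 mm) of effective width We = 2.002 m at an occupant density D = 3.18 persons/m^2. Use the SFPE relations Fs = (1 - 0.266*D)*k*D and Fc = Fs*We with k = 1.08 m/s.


1 - 0.266*D = 1 - 0.266*3.18 = 0.15412
Fs = 0.15412 * 1.08 * 3.18 = 0.52931 persons/(s*m)
Fc = 0.52931 * 2.002 = 1.0597 persons/s

1.0597 persons/s


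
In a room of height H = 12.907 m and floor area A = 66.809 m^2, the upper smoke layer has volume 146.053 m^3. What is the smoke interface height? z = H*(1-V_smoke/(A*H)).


V/(A*H) = 0.16938
1 - 0.16938 = 0.83062
z = 12.907 * 0.83062 = 10.721 m

10.721 m


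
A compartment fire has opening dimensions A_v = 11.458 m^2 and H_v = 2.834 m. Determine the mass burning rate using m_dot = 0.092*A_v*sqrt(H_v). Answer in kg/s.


sqrt(H_v) = 1.6834
m_dot = 0.092 * 11.458 * 1.6834 = 1.7746 kg/s

1.7746 kg/s


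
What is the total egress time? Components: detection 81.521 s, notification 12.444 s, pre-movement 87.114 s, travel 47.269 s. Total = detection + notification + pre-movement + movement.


Total = 81.521 + 12.444 + 87.114 + 47.269 = 228.348 s

228.348 s


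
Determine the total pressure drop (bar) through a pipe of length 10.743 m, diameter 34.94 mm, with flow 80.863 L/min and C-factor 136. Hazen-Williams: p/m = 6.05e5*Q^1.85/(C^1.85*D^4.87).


Q^1.85 = 3383.3
C^1.85 = 8852.1
D^4.87 = 3.2808e+07
p/m = 0.0070480 bar/m
p_total = 0.0070480 * 10.743 = 0.075716 bar

0.075716 bar


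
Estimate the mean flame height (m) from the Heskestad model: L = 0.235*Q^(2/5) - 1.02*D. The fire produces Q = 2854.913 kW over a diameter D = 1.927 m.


Q^(2/5) = 24.112
0.235 * Q^(2/5) = 5.6664
1.02 * D = 1.9655
L = 3.7008 m

3.7008 m


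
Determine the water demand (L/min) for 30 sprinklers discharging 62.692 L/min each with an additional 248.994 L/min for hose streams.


Sprinkler demand = 30 * 62.692 = 1880.76 L/min
Total = 1880.76 + 248.994 = 2129.754 L/min

2129.754 L/min


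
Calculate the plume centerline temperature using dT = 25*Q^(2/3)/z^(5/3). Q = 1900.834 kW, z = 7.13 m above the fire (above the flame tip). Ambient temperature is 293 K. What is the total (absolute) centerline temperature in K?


Q^(2/3) = 153.45
z^(5/3) = 26.413
dT = 25 * 153.45 / 26.413 = 145.24 K
T = 293 + 145.24 = 438.24 K

438.24 K


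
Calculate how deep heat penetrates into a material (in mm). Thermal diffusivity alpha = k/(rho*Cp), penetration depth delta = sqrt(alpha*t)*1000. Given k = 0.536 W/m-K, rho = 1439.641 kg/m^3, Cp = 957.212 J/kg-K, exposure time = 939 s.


alpha = 0.536 / (1439.641 * 957.212) = 3.8896e-07 m^2/s
alpha * t = 0.00036523
delta = sqrt(0.00036523) * 1000 = 19.111 mm

19.111 mm


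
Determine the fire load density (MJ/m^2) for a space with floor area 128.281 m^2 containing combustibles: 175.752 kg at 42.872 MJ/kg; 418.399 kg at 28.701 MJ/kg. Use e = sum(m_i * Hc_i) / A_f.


Total energy = 175.752*42.872 + 418.399*28.701
= 7534.840 + 12008.47
= 19543.31 MJ
e = 19543.31 / 128.281 = 152.35 MJ/m^2

152.35 MJ/m^2


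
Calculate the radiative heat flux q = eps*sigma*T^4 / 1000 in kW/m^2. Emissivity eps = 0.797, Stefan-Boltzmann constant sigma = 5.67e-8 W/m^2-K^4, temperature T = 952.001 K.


T^4 = 8.2139e+11
q = 0.797 * 5.67e-8 * 8.2139e+11 / 1000 = 37.119 kW/m^2

37.119 kW/m^2


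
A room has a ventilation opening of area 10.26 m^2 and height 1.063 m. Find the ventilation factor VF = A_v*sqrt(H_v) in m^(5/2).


sqrt(H_v) = 1.0310
VF = 10.26 * 1.0310 = 10.578 m^(5/2)

10.578 m^(5/2)


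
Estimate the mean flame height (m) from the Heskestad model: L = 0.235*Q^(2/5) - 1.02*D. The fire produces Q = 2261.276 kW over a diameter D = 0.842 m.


Q^(2/5) = 21.966
0.235 * Q^(2/5) = 5.1619
1.02 * D = 0.85884
L = 4.3031 m

4.3031 m


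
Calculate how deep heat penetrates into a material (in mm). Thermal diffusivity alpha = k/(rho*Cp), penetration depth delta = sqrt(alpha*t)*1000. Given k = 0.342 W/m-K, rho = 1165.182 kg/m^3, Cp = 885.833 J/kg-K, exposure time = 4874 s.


alpha = 0.342 / (1165.182 * 885.833) = 3.3135e-07 m^2/s
alpha * t = 0.0016150
delta = sqrt(0.0016150) * 1000 = 40.187 mm

40.187 mm


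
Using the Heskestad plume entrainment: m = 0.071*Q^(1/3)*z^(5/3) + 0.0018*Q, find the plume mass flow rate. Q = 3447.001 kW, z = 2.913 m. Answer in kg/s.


Q^(1/3) = 15.106
z^(5/3) = 5.9416
First term = 0.071 * 15.106 * 5.9416 = 6.3724
Second term = 0.0018 * 3447.001 = 6.2046
m = 12.577 kg/s

12.577 kg/s


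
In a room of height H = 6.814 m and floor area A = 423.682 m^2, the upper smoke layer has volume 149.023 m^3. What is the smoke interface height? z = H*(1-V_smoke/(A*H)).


V/(A*H) = 0.051619
1 - 0.051619 = 0.94838
z = 6.814 * 0.94838 = 6.4623 m

6.4623 m


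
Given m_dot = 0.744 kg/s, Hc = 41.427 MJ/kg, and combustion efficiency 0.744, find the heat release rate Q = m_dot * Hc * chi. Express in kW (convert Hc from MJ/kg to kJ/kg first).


Hc = 41.427 MJ/kg = 41.427 * 1000 kJ/kg = 41427 kJ/kg
Q = 0.744 kg/s * 41427 kJ/kg * 0.744 = 22931 kW

22931 kW


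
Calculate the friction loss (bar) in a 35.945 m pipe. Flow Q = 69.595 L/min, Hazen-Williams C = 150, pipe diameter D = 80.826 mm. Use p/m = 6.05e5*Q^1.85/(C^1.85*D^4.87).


Q^1.85 = 2563.1
C^1.85 = 10611
D^4.87 = 1.9488e+09
p/m = 7.4986e-05 bar/m
p_total = 7.4986e-05 * 35.945 = 0.0026954 bar

0.0026954 bar


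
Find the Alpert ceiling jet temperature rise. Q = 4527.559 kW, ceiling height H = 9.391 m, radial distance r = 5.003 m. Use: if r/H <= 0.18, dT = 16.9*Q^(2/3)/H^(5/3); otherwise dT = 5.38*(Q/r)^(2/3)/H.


r/H = 5.003 / 9.391 = 0.53274
r/H > 0.18, so dT = 5.38*(Q/r)^(2/3)/H
Q/r = 904.97
(Q/r)^(2/3) = 93.560
dT = 5.38 * 93.560 / 9.391 = 53.599 K

53.599 K


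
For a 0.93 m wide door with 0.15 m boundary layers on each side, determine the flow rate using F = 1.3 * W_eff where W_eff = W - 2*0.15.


W_eff = 0.93 - 0.30 = 0.63 m
F = 1.3 * 0.63 = 0.819 persons/s

0.819 persons/s


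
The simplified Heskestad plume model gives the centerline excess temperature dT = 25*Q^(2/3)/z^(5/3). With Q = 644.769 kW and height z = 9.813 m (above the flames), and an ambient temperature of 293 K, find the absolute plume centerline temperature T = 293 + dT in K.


Q^(2/3) = 74.634
z^(5/3) = 44.978
dT = 25 * 74.634 / 44.978 = 41.483 K
T = 293 + 41.483 = 334.48 K

334.48 K


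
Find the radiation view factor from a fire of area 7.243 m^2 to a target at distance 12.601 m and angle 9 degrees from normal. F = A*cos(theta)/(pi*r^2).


cos(9 deg) = 0.98769
pi*r^2 = 498.84
F = 7.243 * 0.98769 / 498.84 = 0.014341

0.014341


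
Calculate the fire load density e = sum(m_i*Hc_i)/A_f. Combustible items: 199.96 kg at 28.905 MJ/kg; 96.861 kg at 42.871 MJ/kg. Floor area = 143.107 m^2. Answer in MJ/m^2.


Total energy = 199.96*28.905 + 96.861*42.871
= 5779.844 + 4152.528
= 9932.372 MJ
e = 9932.372 / 143.107 = 69.405 MJ/m^2

69.405 MJ/m^2


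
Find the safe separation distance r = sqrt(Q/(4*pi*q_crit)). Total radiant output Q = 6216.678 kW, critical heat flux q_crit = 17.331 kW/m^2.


4*pi*q_crit = 217.79
Q/(4*pi*q_crit) = 28.545
r = sqrt(28.545) = 5.3427 m

5.3427 m


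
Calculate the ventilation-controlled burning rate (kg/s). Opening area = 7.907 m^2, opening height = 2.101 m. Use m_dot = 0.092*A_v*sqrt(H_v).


sqrt(H_v) = 1.4495
m_dot = 0.092 * 7.907 * 1.4495 = 1.0544 kg/s

1.0544 kg/s


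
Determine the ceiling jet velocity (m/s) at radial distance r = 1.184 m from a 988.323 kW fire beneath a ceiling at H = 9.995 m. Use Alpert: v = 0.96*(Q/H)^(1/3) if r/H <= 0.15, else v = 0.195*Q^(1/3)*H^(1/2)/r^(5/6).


r/H = 1.184 / 9.995 = 0.11846
r/H <= 0.15, so v = 0.96*(Q/H)^(1/3)
Q/H = 98.882
(Q/H)^(1/3) = 4.6242
v = 0.96 * 4.6242 = 4.4393 m/s

4.4393 m/s


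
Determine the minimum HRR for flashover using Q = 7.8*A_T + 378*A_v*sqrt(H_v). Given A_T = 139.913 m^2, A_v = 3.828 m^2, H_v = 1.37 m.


7.8*A_T = 1091.3
sqrt(H_v) = 1.1705
378*A_v*sqrt(H_v) = 1693.7
Q = 1091.3 + 1693.7 = 2785.0 kW

2785.0 kW


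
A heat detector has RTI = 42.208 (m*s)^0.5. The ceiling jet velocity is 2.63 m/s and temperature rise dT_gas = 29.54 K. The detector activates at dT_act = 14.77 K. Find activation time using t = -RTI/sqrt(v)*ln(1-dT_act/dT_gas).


dT_act/dT_gas = 0.5
ln(1 - 0.5) = -0.69315
t = -42.208 / sqrt(2.63) * -0.69315 = 18.040 s

18.040 s


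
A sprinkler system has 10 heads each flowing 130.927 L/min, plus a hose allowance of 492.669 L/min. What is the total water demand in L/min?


Sprinkler demand = 10 * 130.927 = 1309.27 L/min
Total = 1309.27 + 492.669 = 1801.939 L/min

1801.939 L/min


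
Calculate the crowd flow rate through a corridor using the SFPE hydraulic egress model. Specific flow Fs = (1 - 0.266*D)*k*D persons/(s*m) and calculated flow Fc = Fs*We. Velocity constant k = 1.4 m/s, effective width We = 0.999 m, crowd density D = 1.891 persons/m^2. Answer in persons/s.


1 - 0.266*D = 1 - 0.266*1.891 = 0.49699
Fs = 0.49699 * 1.4 * 1.891 = 1.3157 persons/(s*m)
Fc = 1.3157 * 0.999 = 1.3144 persons/s

1.3144 persons/s


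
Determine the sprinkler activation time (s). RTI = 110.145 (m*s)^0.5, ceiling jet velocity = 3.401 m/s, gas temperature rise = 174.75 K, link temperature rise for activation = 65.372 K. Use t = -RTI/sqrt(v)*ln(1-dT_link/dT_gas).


dT_link/dT_gas = 0.37409
ln(1 - 0.37409) = -0.46855
t = -110.145 / sqrt(3.401) * -0.46855 = 27.984 s

27.984 s


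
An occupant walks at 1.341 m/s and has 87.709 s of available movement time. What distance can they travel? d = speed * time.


d = 1.341 * 87.709 = 117.62 m

117.62 m


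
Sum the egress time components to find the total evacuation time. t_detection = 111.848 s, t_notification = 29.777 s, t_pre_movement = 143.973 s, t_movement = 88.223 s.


Total = 111.848 + 29.777 + 143.973 + 88.223 = 373.821 s

373.821 s


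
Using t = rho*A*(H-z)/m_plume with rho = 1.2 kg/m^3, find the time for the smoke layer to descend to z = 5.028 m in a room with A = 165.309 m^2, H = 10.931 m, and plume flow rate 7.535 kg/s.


H - z = 5.903 m
t = 1.2 * 165.309 * 5.903 / 7.535 = 155.41 s

155.41 s


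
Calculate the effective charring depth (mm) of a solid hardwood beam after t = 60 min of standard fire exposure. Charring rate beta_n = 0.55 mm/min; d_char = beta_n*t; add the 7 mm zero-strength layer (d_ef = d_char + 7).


d_char = 0.55 * 60 = 33 mm
d_ef = 33 + 1.0*7 = 40 mm

40 mm


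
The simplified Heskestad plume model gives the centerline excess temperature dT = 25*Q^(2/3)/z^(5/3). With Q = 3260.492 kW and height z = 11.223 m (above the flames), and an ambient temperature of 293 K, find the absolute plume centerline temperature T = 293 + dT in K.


Q^(2/3) = 219.88
z^(5/3) = 56.258
dT = 25 * 219.88 / 56.258 = 97.712 K
T = 293 + 97.712 = 390.71 K

390.71 K


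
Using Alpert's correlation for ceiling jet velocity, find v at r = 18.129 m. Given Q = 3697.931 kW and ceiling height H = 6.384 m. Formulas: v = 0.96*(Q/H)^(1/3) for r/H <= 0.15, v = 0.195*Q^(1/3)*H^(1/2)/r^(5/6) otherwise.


r/H = 18.129 / 6.384 = 2.8398
r/H > 0.15, so v = 0.195*Q^(1/3)*H^(1/2)/r^(5/6)
Q^(1/3) = 15.464
H^(1/2) = 2.5267
r^(5/6) = 11.185
v = 0.195 * 15.464 * 2.5267 / 11.185 = 0.68117 m/s

0.68117 m/s


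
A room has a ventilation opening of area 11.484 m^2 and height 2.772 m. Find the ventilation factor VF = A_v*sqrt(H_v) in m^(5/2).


sqrt(H_v) = 1.6649
VF = 11.484 * 1.6649 = 19.120 m^(5/2)

19.120 m^(5/2)


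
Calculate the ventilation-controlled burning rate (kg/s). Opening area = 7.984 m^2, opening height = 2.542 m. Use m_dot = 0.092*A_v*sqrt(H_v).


sqrt(H_v) = 1.5944
m_dot = 0.092 * 7.984 * 1.5944 = 1.1711 kg/s

1.1711 kg/s


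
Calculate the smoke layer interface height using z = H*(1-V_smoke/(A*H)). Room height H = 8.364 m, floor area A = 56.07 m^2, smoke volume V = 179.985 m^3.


V/(A*H) = 0.38379
1 - 0.38379 = 0.61621
z = 8.364 * 0.61621 = 5.1540 m

5.1540 m


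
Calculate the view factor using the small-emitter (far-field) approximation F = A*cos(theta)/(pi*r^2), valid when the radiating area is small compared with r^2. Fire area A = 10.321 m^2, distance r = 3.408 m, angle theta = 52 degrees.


cos(52 deg) = 0.61566
pi*r^2 = 36.488
F = 10.321 * 0.61566 / 36.488 = 0.17415

0.17415


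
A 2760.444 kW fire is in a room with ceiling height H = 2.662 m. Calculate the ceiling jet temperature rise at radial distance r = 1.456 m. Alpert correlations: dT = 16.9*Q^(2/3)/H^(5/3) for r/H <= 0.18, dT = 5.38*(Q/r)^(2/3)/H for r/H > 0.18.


r/H = 1.456 / 2.662 = 0.54696
r/H > 0.18, so dT = 5.38*(Q/r)^(2/3)/H
Q/r = 1895.9
(Q/r)^(2/3) = 153.18
dT = 5.38 * 153.18 / 2.662 = 309.59 K

309.59 K


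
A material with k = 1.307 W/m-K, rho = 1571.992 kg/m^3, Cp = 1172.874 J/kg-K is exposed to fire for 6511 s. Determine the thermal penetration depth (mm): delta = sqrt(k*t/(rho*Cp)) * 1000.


alpha = 1.307 / (1571.992 * 1172.874) = 7.0888e-07 m^2/s
alpha * t = 0.0046155
delta = sqrt(0.0046155) * 1000 = 67.938 mm

67.938 mm


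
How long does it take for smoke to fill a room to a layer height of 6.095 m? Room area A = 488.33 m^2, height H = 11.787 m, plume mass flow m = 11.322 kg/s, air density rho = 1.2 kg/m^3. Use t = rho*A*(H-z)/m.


H - z = 5.692 m
t = 1.2 * 488.33 * 5.692 / 11.322 = 294.60 s

294.60 s


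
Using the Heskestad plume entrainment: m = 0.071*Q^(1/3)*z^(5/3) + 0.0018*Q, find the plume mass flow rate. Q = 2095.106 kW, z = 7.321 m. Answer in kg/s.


Q^(1/3) = 12.796
z^(5/3) = 27.603
First term = 0.071 * 12.796 * 27.603 = 25.077
Second term = 0.0018 * 2095.106 = 3.7712
m = 28.848 kg/s

28.848 kg/s


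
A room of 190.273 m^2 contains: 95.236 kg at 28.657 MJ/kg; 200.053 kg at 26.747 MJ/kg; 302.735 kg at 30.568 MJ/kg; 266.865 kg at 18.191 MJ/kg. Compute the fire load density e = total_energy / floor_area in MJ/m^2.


Total energy = 95.236*28.657 + 200.053*26.747 + 302.735*30.568 + 266.865*18.191
= 2729.178 + 5350.818 + 9254.003 + 4854.541
= 22188.54 MJ
e = 22188.54 / 190.273 = 116.61 MJ/m^2

116.61 MJ/m^2


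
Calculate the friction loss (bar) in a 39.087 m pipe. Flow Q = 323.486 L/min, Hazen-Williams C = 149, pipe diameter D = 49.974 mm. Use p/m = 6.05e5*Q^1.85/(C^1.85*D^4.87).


Q^1.85 = 43978
C^1.85 = 10481
D^4.87 = 1.8745e+08
p/m = 0.013543 bar/m
p_total = 0.013543 * 39.087 = 0.52935 bar

0.52935 bar


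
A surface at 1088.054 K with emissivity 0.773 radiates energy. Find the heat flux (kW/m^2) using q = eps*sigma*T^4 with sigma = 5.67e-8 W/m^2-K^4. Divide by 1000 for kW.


T^4 = 1.4015e+12
q = 0.773 * 5.67e-8 * 1.4015e+12 / 1000 = 61.428 kW/m^2

61.428 kW/m^2


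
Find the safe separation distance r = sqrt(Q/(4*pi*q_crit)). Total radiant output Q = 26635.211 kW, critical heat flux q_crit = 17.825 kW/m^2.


4*pi*q_crit = 224.00
Q/(4*pi*q_crit) = 118.91
r = sqrt(118.91) = 10.905 m

10.905 m


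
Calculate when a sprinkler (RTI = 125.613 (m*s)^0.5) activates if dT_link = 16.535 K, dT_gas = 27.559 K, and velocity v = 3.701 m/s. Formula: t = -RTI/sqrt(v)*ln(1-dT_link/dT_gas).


dT_link/dT_gas = 0.59999
ln(1 - 0.59999) = -0.91625
t = -125.613 / sqrt(3.701) * -0.91625 = 59.826 s

59.826 s


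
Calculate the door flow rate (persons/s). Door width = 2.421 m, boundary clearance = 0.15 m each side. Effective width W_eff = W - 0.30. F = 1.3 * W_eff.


W_eff = 2.421 - 0.30 = 2.121 m
F = 1.3 * 2.121 = 2.7573 persons/s

2.7573 persons/s


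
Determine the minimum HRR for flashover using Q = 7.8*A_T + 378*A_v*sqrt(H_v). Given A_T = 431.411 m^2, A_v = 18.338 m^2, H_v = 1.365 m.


7.8*A_T = 3365.0
sqrt(H_v) = 1.1683
378*A_v*sqrt(H_v) = 8098.6
Q = 3365.0 + 8098.6 = 11464 kW

11464 kW


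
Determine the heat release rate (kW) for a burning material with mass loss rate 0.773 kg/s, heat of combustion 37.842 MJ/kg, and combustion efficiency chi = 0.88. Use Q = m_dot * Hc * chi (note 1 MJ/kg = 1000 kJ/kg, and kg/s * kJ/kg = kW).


Hc = 37.842 MJ/kg = 37.842 * 1000 kJ/kg = 37842 kJ/kg
Q = 0.773 kg/s * 37842 kJ/kg * 0.88 = 25742 kW

25742 kW


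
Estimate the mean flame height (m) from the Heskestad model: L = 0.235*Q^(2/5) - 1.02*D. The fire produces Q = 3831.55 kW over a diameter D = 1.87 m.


Q^(2/5) = 27.124
0.235 * Q^(2/5) = 6.3741
1.02 * D = 1.9074
L = 4.4667 m

4.4667 m


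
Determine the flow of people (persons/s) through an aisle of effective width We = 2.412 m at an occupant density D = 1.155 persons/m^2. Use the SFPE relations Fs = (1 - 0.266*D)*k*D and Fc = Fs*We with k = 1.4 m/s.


1 - 0.266*D = 1 - 0.266*1.155 = 0.69277
Fs = 0.69277 * 1.4 * 1.155 = 1.1202 persons/(s*m)
Fc = 1.1202 * 2.412 = 2.7019 persons/s

2.7019 persons/s


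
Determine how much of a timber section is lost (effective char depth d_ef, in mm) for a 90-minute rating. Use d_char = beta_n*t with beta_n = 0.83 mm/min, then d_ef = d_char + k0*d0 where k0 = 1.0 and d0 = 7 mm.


d_char = 0.83 * 90 = 74.7 mm
d_ef = 74.7 + 1.0*7 = 81.7 mm

81.7 mm


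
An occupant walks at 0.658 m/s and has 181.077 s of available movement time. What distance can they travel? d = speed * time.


d = 0.658 * 181.077 = 119.15 m

119.15 m


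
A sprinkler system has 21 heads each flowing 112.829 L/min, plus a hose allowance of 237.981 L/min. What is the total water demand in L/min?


Sprinkler demand = 21 * 112.829 = 2369.409 L/min
Total = 2369.409 + 237.981 = 2607.39 L/min

2607.39 L/min


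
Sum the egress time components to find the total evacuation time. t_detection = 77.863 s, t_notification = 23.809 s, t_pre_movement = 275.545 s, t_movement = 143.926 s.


Total = 77.863 + 23.809 + 275.545 + 143.926 = 521.143 s

521.143 s


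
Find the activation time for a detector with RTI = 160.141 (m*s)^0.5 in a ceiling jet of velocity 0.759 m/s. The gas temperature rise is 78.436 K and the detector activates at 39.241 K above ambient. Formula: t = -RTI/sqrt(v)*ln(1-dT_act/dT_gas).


dT_act/dT_gas = 0.50029
ln(1 - 0.50029) = -0.69373
t = -160.141 / sqrt(0.759) * -0.69373 = 127.52 s

127.52 s


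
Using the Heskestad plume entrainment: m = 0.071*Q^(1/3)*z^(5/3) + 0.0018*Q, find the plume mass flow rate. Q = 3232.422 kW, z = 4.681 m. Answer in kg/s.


Q^(1/3) = 14.786
z^(5/3) = 13.099
First term = 0.071 * 14.786 * 13.099 = 13.751
Second term = 0.0018 * 3232.422 = 5.8184
m = 19.569 kg/s

19.569 kg/s


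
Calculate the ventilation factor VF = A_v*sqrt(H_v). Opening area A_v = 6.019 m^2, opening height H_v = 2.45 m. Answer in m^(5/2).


sqrt(H_v) = 1.5652
VF = 6.019 * 1.5652 = 9.4212 m^(5/2)

9.4212 m^(5/2)
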